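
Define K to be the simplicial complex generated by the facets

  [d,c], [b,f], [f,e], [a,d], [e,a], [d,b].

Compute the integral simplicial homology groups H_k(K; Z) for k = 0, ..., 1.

H_0 = Z,  H_1 = Z.

Take the total order a < b < c < d < e < f on the vertex set. Then K (dimension 1) consists of the simplices:

  0-simplices (6): a, b, c, d, e, f
  1-simplices (6): ad, ae, bd, bf, cd, ef

Hence C_0 ≅ Z^6, C_1 ≅ Z^6.

Boundary ∂_1: C_1 → C_0 sends each edge [p,q] (with p < q) to q − p. For instance
  ∂bd = d − b.
As a 6×6 matrix over Z this has rank 5, with invariant factors (1,1,1,1,1).

Now H_k = ker ∂_k / im ∂_{k+1}, so:

  H_0: rank C_0 − rank ∂_1 = 6 − 5 = 1, and the invariant factors of ∂_1 are all 1, so H_0 ≅ Z.
  H_1: rank ker ∂_1 − rank ∂_2 = (6 − 5) − 0 = 1, and there is no ∂_2, so H_1 ≅ Z.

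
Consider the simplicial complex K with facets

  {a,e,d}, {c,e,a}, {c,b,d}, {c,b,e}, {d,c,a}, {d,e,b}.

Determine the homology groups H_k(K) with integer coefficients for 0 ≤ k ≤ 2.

H_0 ≅ Z,  H_1 = 0,  H_2 ≅ Z.

Order the vertices as a < b < c < d < e. Listing each simplex with vertices in this order, K has dimension 2 with simplices:

  0-simplices (5): a, b, c, d, e
  1-simplices (9): ac, ad, ae, bc, bd, be, cd, ce, de
  2-simplices (6): acd, ace, ade, bcd, bce, bde

Hence C_0 ≅ Z^5, C_1 ≅ Z^9, C_2 ≅ Z^6.

Boundary ∂_1: C_1 → C_0 maps an edge to its endpoints' difference, ∂[p,q] = q − p. For instance
  ∂ae = e − a.
The resulting 5×9 matrix has rank 4, and its Smith normal form has invariant factors (1,1,1,1).

∂_2: C_2 → C_1 sends each 2-simplex [p,q,r] to [q,r] − [p,r] + [p,q]. For instance
  ∂bcd = cd − bd + bc,
  ∂ade = de − ae + ad.
This gives a 9×6 integer matrix of rank 5; reducing to Smith normal form yields diagonal entries (1,1,1,1,1).

Computing H_k = (kernel of ∂_k) / (image of ∂_{k+1}):

  H_0: rank C_0 − rank ∂_1 = 5 − 4 = 1, and the invariant factors of ∂_1 are all 1, so H_0 = Z.
  H_1: rank ker ∂_1 − rank ∂_2 = (9 − 4) − 5 = 0, and the invariant factors of ∂_2 are all 1, so H_1 = 0.
  H_2: rank ker ∂_2 − rank ∂_3 = (6 − 5) − 0 = 1, and there is no ∂_3, so H_2 = Z.

As a check, the Euler characteristic is 5 − 9 + 6 = 2, which agrees with 1 − 0 + 1 = 2.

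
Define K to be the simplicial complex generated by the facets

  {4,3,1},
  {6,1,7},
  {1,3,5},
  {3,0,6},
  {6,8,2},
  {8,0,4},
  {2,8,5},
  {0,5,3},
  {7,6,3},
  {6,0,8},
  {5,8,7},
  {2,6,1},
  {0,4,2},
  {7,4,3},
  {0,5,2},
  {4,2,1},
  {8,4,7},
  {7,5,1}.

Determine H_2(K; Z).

H_2 ≅ 0.

K has 9 vertices, 27 edges, 18 triangles.
rank ∂_2 = 18, rank ∂_3 = 0 ⇒ b_2 = 18 − 18 − 0 = 0. So H_2 ≅ 0.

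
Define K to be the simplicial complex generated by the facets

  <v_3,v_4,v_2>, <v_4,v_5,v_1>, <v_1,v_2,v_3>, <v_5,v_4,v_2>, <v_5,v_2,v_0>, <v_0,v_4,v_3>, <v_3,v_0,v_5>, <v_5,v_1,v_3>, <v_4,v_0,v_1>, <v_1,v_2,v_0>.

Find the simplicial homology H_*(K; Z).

K has 6 vertices, 15 edges, 10 triangles.
rank ∂_0 = 0, rank ∂_1 = 5 ⇒ b_0 = 6 − 0 − 5 = 1; all invariant factors of ∂_1 are 1 so no torsion. So H_0 ≅ Z.
rank ∂_1 = 5, rank ∂_2 = 10 ⇒ b_1 = 15 − 5 − 10 = 0; ∂_2 has invariant factor(s) [2] giving torsion. So H_1 ≅ Z/2.
rank ∂_2 = 10, rank ∂_3 = 0 ⇒ b_2 = 10 − 10 − 0 = 0. So H_2 ≅ 0.

H_0 ≅ Z,  H_1 ≅ Z/2,  H_2 = 0.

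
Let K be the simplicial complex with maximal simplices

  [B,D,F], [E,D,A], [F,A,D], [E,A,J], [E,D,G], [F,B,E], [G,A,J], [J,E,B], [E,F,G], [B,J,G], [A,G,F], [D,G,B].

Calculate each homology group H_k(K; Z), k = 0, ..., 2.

H_0 = Z,  H_1 = Z/2,  H_2 = 0.

We work with the vertex ordering A < B < D < E < F < G < J. The simplices of K, each written with vertices in increasing order, are:

  0-simplices (7): A, B, D, E, F, G, J
  1-simplices (18): AD, AE, AF, AG, AJ, BD, BE, BF, BG, BJ, DE, DF, DG, EF, EG, EJ, FG, GJ
  2-simplices (12): ADE, ADF, AEJ, AFG, AGJ, BDF, BDG, BEF, BEJ, BGJ, DEG, EFG

giving chain groups C_0 ≅ Z^7, C_1 ≅ Z^18, C_2 ≅ Z^12.

The boundary map ∂_1: C_1 → C_0 is given by ∂[p,q] = [q] − [p].
As a 7×18 matrix over Z this has rank 6, with invariant factors (1,1,1,1,1,1).

∂_2: C_2 → C_1 sends each 2-simplex [p,q,r] to [q,r] − [p,r] + [p,q]. For instance
  ∂AGJ = GJ − AJ + AG,
  ∂BDF = DF − BF + BD.
The resulting 18×12 matrix has rank 12, and its Smith normal form has invariant factors (1,1,1,1,1,1,1,1,1,1,1,2).

Now H_k = ker ∂_k / im ∂_{k+1}, so:

  H_0: rank C_0 − rank ∂_1 = 7 − 6 = 1, and the invariant factors of ∂_1 are all 1, so H_0 = Z.
  H_1: rank ker ∂_1 − rank ∂_2 = (18 − 6) − 12 = 0, and ∂_2 has invariant factor 2 > 1, so H_1 = Z/2.
  H_2: rank ker ∂_2 − rank ∂_3 = (12 − 12) − 0 = 0, and there is no ∂_3, so H_2 = 0.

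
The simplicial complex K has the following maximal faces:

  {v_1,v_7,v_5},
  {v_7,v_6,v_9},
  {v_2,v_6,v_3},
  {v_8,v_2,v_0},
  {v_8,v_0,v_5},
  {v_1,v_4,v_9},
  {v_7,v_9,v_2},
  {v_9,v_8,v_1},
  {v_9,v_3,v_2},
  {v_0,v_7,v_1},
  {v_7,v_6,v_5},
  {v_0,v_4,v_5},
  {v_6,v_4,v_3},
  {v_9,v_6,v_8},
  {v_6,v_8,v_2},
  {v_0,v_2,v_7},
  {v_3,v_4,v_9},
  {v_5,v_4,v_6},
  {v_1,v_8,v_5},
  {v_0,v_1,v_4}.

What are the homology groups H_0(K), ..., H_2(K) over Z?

K has 10 vertices, 30 edges, 20 triangles.
rank ∂_0 = 0, rank ∂_1 = 9 ⇒ b_0 = 10 − 0 − 9 = 1; all invariant factors of ∂_1 are 1 so no torsion. So H_0 = Z.
rank ∂_1 = 9, rank ∂_2 = 20 ⇒ b_1 = 30 − 9 − 20 = 1; ∂_2 has invariant factor(s) [2] giving torsion. So H_1 = Z × Z/2.
rank ∂_2 = 20, rank ∂_3 = 0 ⇒ b_2 = 20 − 20 − 0 = 0. So H_2 = 0.

H_0 ≅ Z,  H_1 ≅ Z × Z/2,  H_2 = 0.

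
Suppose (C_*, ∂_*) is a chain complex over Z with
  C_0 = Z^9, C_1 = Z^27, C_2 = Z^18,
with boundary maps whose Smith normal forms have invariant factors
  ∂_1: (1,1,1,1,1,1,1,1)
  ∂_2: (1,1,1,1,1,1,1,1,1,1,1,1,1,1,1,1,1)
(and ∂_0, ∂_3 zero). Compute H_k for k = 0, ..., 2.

H_0: b_0 = 9 − 0 − 8 = 1; torsion from ∂_1 factors > 1: none. So H_0 ≅ Z.
H_1: b_1 = 27 − 8 − 17 = 2; torsion from ∂_2 factors > 1: none. So H_1 ≅ Z^2.
H_2: b_2 = 18 − 17 − 0 = 1; torsion from ∂_3 factors > 1: none. So H_2 ≅ Z.

H_0 ≅ Z,  H_1 ≅ Z^2,  H_2 ≅ Z.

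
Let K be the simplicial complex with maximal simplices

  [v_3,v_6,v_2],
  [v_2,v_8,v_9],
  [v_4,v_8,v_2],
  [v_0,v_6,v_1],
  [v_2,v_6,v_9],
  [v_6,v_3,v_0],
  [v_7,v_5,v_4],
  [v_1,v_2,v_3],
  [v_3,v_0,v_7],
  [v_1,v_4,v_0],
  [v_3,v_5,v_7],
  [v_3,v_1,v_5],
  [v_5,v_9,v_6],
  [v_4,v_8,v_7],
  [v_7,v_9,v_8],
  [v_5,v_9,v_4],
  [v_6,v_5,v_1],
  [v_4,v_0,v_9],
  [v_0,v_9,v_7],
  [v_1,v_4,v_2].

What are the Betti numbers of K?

K has 10 vertices, 30 edges, 20 triangles.
rank ∂_0 = 0, rank ∂_1 = 9 ⇒ b_0 = 10 − 0 − 9 = 1; all invariant factors of ∂_1 are 1 so no torsion. So H_0 = Z.
rank ∂_1 = 9, rank ∂_2 = 20 ⇒ b_1 = 30 − 9 − 20 = 1; ∂_2 has invariant factor(s) [2] giving torsion. So H_1 = Z ⊕ Z/2Z.
rank ∂_2 = 20, rank ∂_3 = 0 ⇒ b_2 = 20 − 20 − 0 = 0. So H_2 = 0.

b_0 = 1, b_1 = 1, b_2 = 0.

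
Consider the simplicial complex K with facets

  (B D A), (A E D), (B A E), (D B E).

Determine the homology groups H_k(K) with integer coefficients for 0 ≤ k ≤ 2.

H_0 = Z,  H_1 = 0,  H_2 = Z.

Fix the vertex order A < B < D < E and write every simplex with vertices in increasing order. Then dim K = 2 and the simplices of K are:

  0-simplices (4): A, B, D, E
  1-simplices (6): AB, AD, AE, BD, BE, DE
  2-simplices (4): ABD, ABE, ADE, BDE

so the chain groups are C_0 ≅ Z^4, C_1 ≅ Z^6, C_2 ≅ Z^4.

Boundary ∂_1: C_1 → C_0 maps an edge to its endpoints' difference, ∂[p,q] = q − p.
The 4×6 boundary matrix has rank 3 and Smith normal form diag(1,1,1).

∂_2: C_2 → C_1 sends each 2-simplex [p,q,r] to [q,r] − [p,r] + [p,q]. For instance
  ∂ABE = BE − AE + AB,
  ∂ADE = DE − AE + AD.
This gives a 6×4 integer matrix of rank 3; reducing to Smith normal form yields diagonal entries (1,1,1).

Now H_k = ker ∂_k / im ∂_{k+1}, so:

  H_0: rank C_0 − rank ∂_1 = 4 − 3 = 1, and the invariant factors of ∂_1 are all 1, so H_0 = Z.
  H_1: rank ker ∂_1 − rank ∂_2 = (6 − 3) − 3 = 0, and the invariant factors of ∂_2 are all 1, so H_1 = 0.
  H_2: rank ker ∂_2 − rank ∂_3 = (4 − 3) − 0 = 1, and there is no ∂_3, so H_2 = Z.

(K is a triangulation of the 2-sphere S^2.)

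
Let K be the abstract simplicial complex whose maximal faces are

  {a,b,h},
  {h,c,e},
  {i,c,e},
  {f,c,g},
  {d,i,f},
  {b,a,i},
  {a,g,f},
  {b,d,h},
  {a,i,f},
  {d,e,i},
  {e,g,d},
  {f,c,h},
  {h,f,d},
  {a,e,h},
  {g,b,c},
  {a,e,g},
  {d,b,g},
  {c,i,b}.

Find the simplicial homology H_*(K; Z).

Take the total order a < b < c < d < e < f < g < h < i on the vertex set. Then K (dimension 2) consists of the simplices:

  0-simplices (9): a, b, c, d, e, f, g, h, i
  1-simplices (27): ab, ae, af, ag, ah, ai, bc, bd, bg, bh, bi, ce, cf, cg, ch, ci, de, df, dg, dh, di, eg, eh, ei, fg, fh, fi
  2-simplices (18): abh, abi, aeg, aeh, afg, afi, bcg, bci, bdg, bdh, ceh, cei, cfg, cfh, deg, dei, dfh, dfi

giving chain groups C_0 ≅ Z^9, C_1 ≅ Z^27, C_2 ≅ Z^18.

∂_1: C_1 → C_0 maps an edge to its endpoints' difference, ∂[p,q] = q − p.
This gives a 9×27 integer matrix of rank 8; reducing to Smith normal form yields diagonal entries (1,1,1,1,1,1,1,1).

∂_2: C_2 → C_1 acts by ∂[p,q,r] = [q,r] − [p,r] + [p,q]. For instance
  ∂dei = ei − di + de,
  ∂ceh = eh − ch + ce.
The resulting 27×18 matrix has rank 17, and its Smith normal form has invariant factors (1,1,1,1,1,1,1,1,1,1,1,1,1,1,1,1,1).

Reading off H_k = ker ∂_k / im ∂_{k+1}:

  H_0: rank C_0 − rank ∂_1 = 9 − 8 = 1, and the invariant factors of ∂_1 are all 1, so H_0 = Z.
  H_1: rank ker ∂_1 − rank ∂_2 = (27 − 8) − 17 = 2, and the invariant factors of ∂_2 are all 1, so H_1 = Z^2.
  H_2: rank ker ∂_2 − rank ∂_3 = (18 − 17) − 0 = 1, and there is no ∂_3, so H_2 = Z.

(K is a triangulation of the torus T^2.)

H_0 ≅ Z,  H_1 ≅ Z^2,  H_2 ≅ Z.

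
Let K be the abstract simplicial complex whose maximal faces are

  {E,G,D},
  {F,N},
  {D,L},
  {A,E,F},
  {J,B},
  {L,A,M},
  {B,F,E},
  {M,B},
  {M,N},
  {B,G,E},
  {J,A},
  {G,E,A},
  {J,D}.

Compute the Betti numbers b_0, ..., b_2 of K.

b_0 = 1, b_1 = 5, b_2 = 0.

We work with the vertex ordering A < B < D < E < F < G < J < L < M < N. The simplices of K, each written with vertices in increasing order, are:

  0-simplices (10): A, B, D, E, F, G, J, L, M, N
  1-simplices (20): AE, AF, AG, AJ, AL, AM, BE, BF, BG, BJ, BM, DE, DG, DJ, DL, EF, EG, FN, LM, MN
  2-simplices (6): AEF, AEG, ALM, BEF, BEG, DEG

Hence C_0 ≅ Z^10, C_1 ≅ Z^20, C_2 ≅ Z^6.

∂_1: C_1 → C_0 is given by ∂[p,q] = [q] − [p]. For instance
  ∂BF = F − B.
As a 10×20 matrix over Z this has rank 9, with invariant factors (1,1,1,1,1,1,1,1,1).

The boundary map ∂_2: C_2 → C_1 acts by ∂[p,q,r] = [q,r] − [p,r] + [p,q]. For instance
  ∂ALM = LM − AM + AL,
  ∂DEG = EG − DG + DE.
The 20×6 boundary matrix has rank 6 and Smith normal form diag(1,1,1,1,1,1).

Now H_k = ker ∂_k / im ∂_{k+1}, so:

  H_0: rank C_0 − rank ∂_1 = 10 − 9 = 1, and the invariant factors of ∂_1 are all 1, so H_0 = Z.
  H_1: rank ker ∂_1 − rank ∂_2 = (20 − 9) − 6 = 5, and the invariant factors of ∂_2 are all 1, so H_1 = Z^5.
  H_2: rank ker ∂_2 − rank ∂_3 = (6 − 6) − 0 = 0, and there is no ∂_3, so H_2 = 0.

Hence the Betti numbers are b_0 = 1, b_1 = 5, b_2 = 0.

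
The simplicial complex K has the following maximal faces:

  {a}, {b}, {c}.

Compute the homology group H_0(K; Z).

Fix the vertex order a < b < c and write every simplex with vertices in increasing order. Then dim K = 0 and the simplices of K are:

  0-simplices (3): a, b, c

giving chain groups C_0 ≅ Z^3.

Computing H_k = (kernel of ∂_k) / (image of ∂_{k+1}):

  H_0: rank C_0 − rank ∂_1 = 3 − 0 = 3, and there is no ∂_1, so H_0 ≅ Z^3.

(K is a triangulation of a set of 3 points.)

H_0 = Z^3.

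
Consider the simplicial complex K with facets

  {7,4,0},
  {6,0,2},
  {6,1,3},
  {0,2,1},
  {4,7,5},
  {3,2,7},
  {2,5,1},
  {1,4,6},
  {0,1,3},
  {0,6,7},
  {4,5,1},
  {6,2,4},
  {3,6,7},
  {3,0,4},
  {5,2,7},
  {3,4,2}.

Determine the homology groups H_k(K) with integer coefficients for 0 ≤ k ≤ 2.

H_0 = Z,  H_1 = Z^2,  H_2 = Z.

K has 8 vertices, 24 edges, 16 triangles.
rank ∂_0 = 0, rank ∂_1 = 7 ⇒ b_0 = 8 − 0 − 7 = 1; all invariant factors of ∂_1 are 1 so no torsion. So H_0 = Z.
rank ∂_1 = 7, rank ∂_2 = 15 ⇒ b_1 = 24 − 7 − 15 = 2; all invariant factors of ∂_2 are 1 so no torsion. So H_1 = Z^2.
rank ∂_2 = 15, rank ∂_3 = 0 ⇒ b_2 = 16 − 15 − 0 = 1. So H_2 = Z.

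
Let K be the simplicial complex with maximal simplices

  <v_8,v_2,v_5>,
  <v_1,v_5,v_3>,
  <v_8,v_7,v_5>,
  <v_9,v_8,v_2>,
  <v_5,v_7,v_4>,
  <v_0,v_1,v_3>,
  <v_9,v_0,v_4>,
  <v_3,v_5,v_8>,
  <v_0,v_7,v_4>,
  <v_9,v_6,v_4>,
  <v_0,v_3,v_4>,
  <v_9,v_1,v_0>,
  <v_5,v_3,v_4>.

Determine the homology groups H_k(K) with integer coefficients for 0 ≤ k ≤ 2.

Fix the vertex order v_0 < v_1 < v_2 < v_3 < v_4 < v_5 < v_6 < v_7 < v_8 < v_9 and write every simplex with vertices in increasing order. Then dim K = 2 and the simplices of K are:

  0-simplices (10): [v_0], [v_1], [v_2], [v_3], [v_4], [v_5], [v_6], [v_7], [v_8], [v_9]
  1-simplices (23): (23 of them)
  2-simplices (13): (13 of them)

Hence C_0 ≅ Z^10, C_1 ≅ Z^23, C_2 ≅ Z^13.

The boundary map ∂_1: C_1 → C_0 sends each edge [p,q] (with p < q) to q − p.
The 10×23 boundary matrix has rank 9 and Smith normal form diag(1,1,1,1,1,1,1,1,1).

The boundary map ∂_2: C_2 → C_1 maps a triangle to the signed sum of its edges. For instance
  ∂[v_0,v_3,v_4] = [v_3,v_4] − [v_0,v_4] + [v_0,v_3],
  ∂[v_0,v_1,v_3] = [v_1,v_3] − [v_0,v_3] + [v_0,v_1].
The 23×13 boundary matrix has rank 13 and Smith normal form diag(1,1,1,1,1,1,1,1,1,1,1,1,1).

Computing H_k = (kernel of ∂_k) / (image of ∂_{k+1}):

  H_0: rank C_0 − rank ∂_1 = 10 − 9 = 1, and the invariant factors of ∂_1 are all 1, so H_0 = Z.
  H_1: rank ker ∂_1 − rank ∂_2 = (23 − 9) − 13 = 1, and the invariant factors of ∂_2 are all 1, so H_1 = Z.
  H_2: rank ker ∂_2 − rank ∂_3 = (13 − 13) − 0 = 0, and there is no ∂_3, so H_2 = 0.

As a check, the Euler characteristic is 10 − 23 + 13 = 0, which agrees with 1 − 1 + 0 = 0.

H_0 ≅ Z,  H_1 ≅ Z,  H_2 = 0.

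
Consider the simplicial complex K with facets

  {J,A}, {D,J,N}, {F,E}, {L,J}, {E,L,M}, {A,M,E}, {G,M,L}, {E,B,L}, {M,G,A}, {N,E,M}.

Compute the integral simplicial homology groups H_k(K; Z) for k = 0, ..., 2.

H_0 = Z,  H_1 = Z^2,  H_2 = 0.

Fix the vertex order A < B < D < E < F < G < J < L < M < N and write every simplex with vertices in increasing order. Then dim K = 2 and the simplices of K are:

  0-simplices (10): A, B, D, E, F, G, J, L, M, N
  1-simplices (18): AE, AG, AJ, AM, BE, BL, DJ, DN, EF, EL, EM, EN, GL, GM, JL, JN, LM, MN
  2-simplices (7): AEM, AGM, BEL, DJN, ELM, EMN, GLM

Hence C_0 ≅ Z^10, C_1 ≅ Z^18, C_2 ≅ Z^7.

The boundary map ∂_1: C_1 → C_0 is given by ∂[p,q] = [q] − [p].
The resulting 10×18 matrix has rank 9, and its Smith normal form has invariant factors (1,1,1,1,1,1,1,1,1).

The boundary map ∂_2: C_2 → C_1 sends each 2-simplex [p,q,r] to [q,r] − [p,r] + [p,q]. For instance
  ∂AGM = GM − AM + AG,
  ∂BEL = EL − BL + BE.
The resulting 18×7 matrix has rank 7, and its Smith normal form has invariant factors (1,1,1,1,1,1,1).

Now H_k = ker ∂_k / im ∂_{k+1}, so:

  H_0: rank C_0 − rank ∂_1 = 10 − 9 = 1, and the invariant factors of ∂_1 are all 1, so H_0 = Z.
  H_1: rank ker ∂_1 − rank ∂_2 = (18 − 9) − 7 = 2, and the invariant factors of ∂_2 are all 1, so H_1 = Z^2.
  H_2: rank ker ∂_2 − rank ∂_3 = (7 − 7) − 0 = 0, and there is no ∂_3, so H_2 = 0.

As a check, the Euler characteristic is 10 − 18 + 7 = -1, which agrees with 1 − 2 + 0 = -1.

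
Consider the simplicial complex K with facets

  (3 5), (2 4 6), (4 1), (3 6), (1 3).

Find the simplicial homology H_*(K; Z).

H_0 = Z,  H_1 = Z,  H_2 = 0.

Take the total order 1 < 2 < 3 < 4 < 5 < 6 on the vertex set. Then K (dimension 2) consists of the simplices:

  0-simplices (6): [1], [2], [3], [4], [5], [6]
  1-simplices (7): [1,3], [1,4], [2,4], [2,6], [3,5], [3,6], [4,6]
  2-simplices (1): [2,4,6]

giving chain groups C_0 ≅ Z^6, C_1 ≅ Z^7, C_2 ≅ Z^1.

Boundary ∂_1: C_1 → C_0 maps an edge to its endpoints' difference, ∂[p,q] = q − p. For instance
  ∂[1,4] = [4] − [1].
The 6×7 boundary matrix has rank 5 and Smith normal form diag(1,1,1,1,1).

∂_2: C_2 → C_1 maps a triangle to the signed sum of its edges. For instance
  ∂[2,4,6] = [4,6] − [2,6] + [2,4].
As a 7×1 matrix over Z this has rank 1, with invariant factors (1).

Reading off H_k = ker ∂_k / im ∂_{k+1}:

  H_0: rank C_0 − rank ∂_1 = 6 − 5 = 1, and the invariant factors of ∂_1 are all 1, so H_0 ≅ Z.
  H_1: rank ker ∂_1 − rank ∂_2 = (7 − 5) − 1 = 1, and the invariant factors of ∂_2 are all 1, so H_1 ≅ Z.
  H_2: rank ker ∂_2 − rank ∂_3 = (1 − 1) − 0 = 0, and there is no ∂_3, so H_2 ≅ 0.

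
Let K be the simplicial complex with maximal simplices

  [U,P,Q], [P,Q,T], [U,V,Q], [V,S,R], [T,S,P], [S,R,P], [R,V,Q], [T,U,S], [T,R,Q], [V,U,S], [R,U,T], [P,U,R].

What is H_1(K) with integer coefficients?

H_1 ≅ Z/2.

Take the total order P < Q < R < S < T < U < V on the vertex set. Then K (dimension 2) consists of the simplices:

  0-simplices (7): P, Q, R, S, T, U, V
  1-simplices (18): PQ, PR, PS, PT, PU, QR, QT, QU, QV, RS, RT, RU, RV, ST, SU, SV, TU, UV
  2-simplices (12): PQT, PQU, PRS, PRU, PST, QRT, QRV, QUV, RSV, RTU, STU, SUV

giving chain groups C_0 ≅ Z^7, C_1 ≅ Z^18, C_2 ≅ Z^12.

Boundary ∂_1: C_1 → C_0 is given by ∂[p,q] = [q] − [p]. For instance
  ∂PR = R − P.
This gives a 7×18 integer matrix of rank 6; reducing to Smith normal form yields diagonal entries (1,1,1,1,1,1).

The boundary map ∂_2: C_2 → C_1 acts by ∂[p,q,r] = [q,r] − [p,r] + [p,q]. For instance
  ∂PST = ST − PT + PS,
  ∂PRU = RU − PU + PR.
The 18×12 boundary matrix has rank 12 and Smith normal form diag(1,1,1,1,1,1,1,1,1,1,1,2).

Now H_k = ker ∂_k / im ∂_{k+1}, so:

  H_1: rank ker ∂_1 − rank ∂_2 = (18 − 6) − 12 = 0, and ∂_2 has invariant factor 2 > 1, so H_1 = Z/2.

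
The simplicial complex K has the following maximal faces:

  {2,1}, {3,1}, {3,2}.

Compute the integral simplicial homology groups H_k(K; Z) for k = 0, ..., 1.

Take the total order 1 < 2 < 3 on the vertex set. Then K (dimension 1) consists of the simplices:

  0-simplices (3): [1], [2], [3]
  1-simplices (3): [1,2], [1,3], [2,3]

so the chain groups are C_0 ≅ Z^3, C_1 ≅ Z^3.

Boundary ∂_1: C_1 → C_0 is given by ∂[p,q] = [q] − [p].
The resulting 3×3 matrix has rank 2, and its Smith normal form has invariant factors (1,1).

Computing H_k = (kernel of ∂_k) / (image of ∂_{k+1}):

  H_0: rank C_0 − rank ∂_1 = 3 − 2 = 1, and the invariant factors of ∂_1 are all 1, so H_0 = Z.
  H_1: rank ker ∂_1 − rank ∂_2 = (3 − 2) − 0 = 1, and there is no ∂_2, so H_1 = Z.

(K is a triangulation of the circle S^1.)

H_0 ≅ Z,  H_1 ≅ Z.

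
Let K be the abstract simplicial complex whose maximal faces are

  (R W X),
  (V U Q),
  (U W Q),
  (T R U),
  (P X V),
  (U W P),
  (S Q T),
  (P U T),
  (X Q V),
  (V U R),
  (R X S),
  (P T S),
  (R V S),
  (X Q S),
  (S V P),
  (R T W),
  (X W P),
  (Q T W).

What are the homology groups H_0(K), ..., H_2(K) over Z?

K has 9 vertices, 27 edges, 18 triangles.
rank ∂_0 = 0, rank ∂_1 = 8 ⇒ b_0 = 9 − 0 − 8 = 1; all invariant factors of ∂_1 are 1 so no torsion. So H_0 ≅ Z.
rank ∂_1 = 8, rank ∂_2 = 18 ⇒ b_1 = 27 − 8 − 18 = 1; ∂_2 has invariant factor(s) [2] giving torsion. So H_1 ≅ Z ⊕ Z_2.
rank ∂_2 = 18, rank ∂_3 = 0 ⇒ b_2 = 18 − 18 − 0 = 0. So H_2 ≅ 0.

H_0 = Z,  H_1 = Z ⊕ Z_2,  H_2 = 0.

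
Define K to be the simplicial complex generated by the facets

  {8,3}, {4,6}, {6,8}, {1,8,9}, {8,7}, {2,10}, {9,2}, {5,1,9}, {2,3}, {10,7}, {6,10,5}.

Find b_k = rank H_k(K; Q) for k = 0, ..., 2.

Fix the vertex order 1 < 2 < 3 < 4 < 5 < 6 < 7 < 8 < 9 < 10 and write every simplex with vertices in increasing order. Then dim K = 2 and the simplices of K are:

  0-simplices (10): [1], [2], [3], [4], [5], [6], [7], [8], [9], [10]
  1-simplices (16): [1,5], [1,8], [1,9], [2,3], [2,9], [2,10], [3,8], [4,6], [5,6], [5,9], [5,10], [6,8], [6,10], [7,8], [7,10], [8,9]
  2-simplices (3): [1,5,9], [1,8,9], [5,6,10]

giving chain groups C_0 ≅ Z^10, C_1 ≅ Z^16, C_2 ≅ Z^3.

The boundary map ∂_1: C_1 → C_0 sends each edge [p,q] (with p < q) to q − p.
This gives a 10×16 integer matrix of rank 9; reducing to Smith normal form yields diagonal entries (1,1,1,1,1,1,1,1,1).

∂_2: C_2 → C_1 acts by ∂[p,q,r] = [q,r] − [p,r] + [p,q]. For instance
  ∂[1,5,9] = [5,9] − [1,9] + [1,5],
  ∂[1,8,9] = [8,9] − [1,9] + [1,8].
The 16×3 boundary matrix has rank 3 and Smith normal form diag(1,1,1).

Now H_k = ker ∂_k / im ∂_{k+1}, so:

  H_0: rank C_0 − rank ∂_1 = 10 − 9 = 1, and the invariant factors of ∂_1 are all 1, so H_0 = Z.
  H_1: rank ker ∂_1 − rank ∂_2 = (16 − 9) − 3 = 4, and the invariant factors of ∂_2 are all 1, so H_1 = Z^4.
  H_2: rank ker ∂_2 − rank ∂_3 = (3 − 3) − 0 = 0, and there is no ∂_3, so H_2 = 0.

Hence the Betti numbers are b_0 = 1, b_1 = 4, b_2 = 0.

b_0 = 1, b_1 = 4, b_2 = 0.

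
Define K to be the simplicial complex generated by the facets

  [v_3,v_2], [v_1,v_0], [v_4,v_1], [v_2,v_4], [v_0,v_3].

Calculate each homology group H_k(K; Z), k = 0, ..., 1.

H_0 = Z,  H_1 = Z.

We work with the vertex ordering v_0 < v_1 < v_2 < v_3 < v_4. The simplices of K, each written with vertices in increasing order, are:

  0-simplices (5): [v_0], [v_1], [v_2], [v_3], [v_4]
  1-simplices (5): [v_0,v_1], [v_0,v_3], [v_1,v_4], [v_2,v_3], [v_2,v_4]

Hence C_0 ≅ Z^5, C_1 ≅ Z^5.

∂_1: C_1 → C_0 maps an edge to its endpoints' difference, ∂[p,q] = q − p.
The resulting 5×5 matrix has rank 4, and its Smith normal form has invariant factors (1,1,1,1).

Now H_k = ker ∂_k / im ∂_{k+1}, so:

  H_0: rank C_0 − rank ∂_1 = 5 − 4 = 1, and the invariant factors of ∂_1 are all 1, so H_0 ≅ Z.
  H_1: rank ker ∂_1 − rank ∂_2 = (5 − 4) − 0 = 1, and there is no ∂_2, so H_1 ≅ Z.

As a check, the Euler characteristic is 5 − 5 = 0, which agrees with 1 − 1 = 0.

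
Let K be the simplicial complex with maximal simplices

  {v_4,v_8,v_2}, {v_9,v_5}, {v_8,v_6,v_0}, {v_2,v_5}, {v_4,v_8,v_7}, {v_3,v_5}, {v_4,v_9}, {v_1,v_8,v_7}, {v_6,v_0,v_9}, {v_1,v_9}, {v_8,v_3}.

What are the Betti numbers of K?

b_0 = 1, b_1 = 4, b_2 = 0.

Order the vertices as v_0 < v_1 < v_2 < v_3 < v_4 < v_5 < v_6 < v_7 < v_8 < v_9. Listing each simplex with vertices in this order, K has dimension 2 with simplices:

  0-simplices (10): [v_0], [v_1], [v_2], [v_3], [v_4], [v_5], [v_6], [v_7], [v_8], [v_9]
  1-simplices (18): (18 of them)
  2-simplices (5): [v_0,v_6,v_8], [v_0,v_6,v_9], [v_1,v_7,v_8], [v_2,v_4,v_8], [v_4,v_7,v_8]

so the chain groups are C_0 ≅ Z^10, C_1 ≅ Z^18, C_2 ≅ Z^5.

∂_1: C_1 → C_0 sends each edge [p,q] (with p < q) to q − p. For instance
  ∂[v_1,v_8] = [v_8] − [v_1].
The 10×18 boundary matrix has rank 9 and Smith normal form diag(1,1,1,1,1,1,1,1,1).

∂_2: C_2 → C_1 maps a triangle to the signed sum of its edges. For instance
  ∂[v_0,v_6,v_9] = [v_6,v_9] − [v_0,v_9] + [v_0,v_6],
  ∂[v_4,v_7,v_8] = [v_7,v_8] − [v_4,v_8] + [v_4,v_7].
The 18×5 boundary matrix has rank 5 and Smith normal form diag(1,1,1,1,1).

From H_k ≅ ker(∂_k) / im(∂_{k+1}) we obtain:

  H_0: rank C_0 − rank ∂_1 = 10 − 9 = 1, and the invariant factors of ∂_1 are all 1, so H_0 ≅ Z.
  H_1: rank ker ∂_1 − rank ∂_2 = (18 − 9) − 5 = 4, and the invariant factors of ∂_2 are all 1, so H_1 ≅ Z^4.
  H_2: rank ker ∂_2 − rank ∂_3 = (5 − 5) − 0 = 0, and there is no ∂_3, so H_2 ≅ 0.

Hence the Betti numbers are b_0 = 1, b_1 = 4, b_2 = 0.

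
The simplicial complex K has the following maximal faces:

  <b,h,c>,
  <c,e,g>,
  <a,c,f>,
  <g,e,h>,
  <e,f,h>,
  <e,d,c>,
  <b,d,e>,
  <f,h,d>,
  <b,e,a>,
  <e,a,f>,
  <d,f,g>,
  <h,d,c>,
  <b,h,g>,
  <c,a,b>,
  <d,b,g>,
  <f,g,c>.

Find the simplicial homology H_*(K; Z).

We work with the vertex ordering a < b < c < d < e < f < g < h. The simplices of K, each written with vertices in increasing order, are:

  0-simplices (8): a, b, c, d, e, f, g, h
  1-simplices (24): ab, ac, ae, af, bc, bd, be, bg, bh, cd, ce, cf, cg, ch, de, df, dg, dh, ef, eg, eh, fg, fh, gh
  2-simplices (16): abc, abe, acf, aef, bch, bde, bdg, bgh, cde, cdh, ceg, cfg, dfg, dfh, efh, egh

so the chain groups are C_0 ≅ Z^8, C_1 ≅ Z^24, C_2 ≅ Z^16.

∂_1: C_1 → C_0 maps an edge to its endpoints' difference, ∂[p,q] = q − p. For instance
  ∂fg = g − f.
As a 8×24 matrix over Z this has rank 7, with invariant factors (1,1,1,1,1,1,1).

Boundary ∂_2: C_2 → C_1 acts by ∂[p,q,r] = [q,r] − [p,r] + [p,q]. For instance
  ∂aef = ef − af + ae,
  ∂dfg = fg − dg + df.
The resulting 24×16 matrix has rank 15, and its Smith normal form has invariant factors (1,1,1,1,1,1,1,1,1,1,1,1,1,1,1).

Computing H_k = (kernel of ∂_k) / (image of ∂_{k+1}):

  H_0: rank C_0 − rank ∂_1 = 8 − 7 = 1, and the invariant factors of ∂_1 are all 1, so H_0 ≅ Z.
  H_1: rank ker ∂_1 − rank ∂_2 = (24 − 7) − 15 = 2, and the invariant factors of ∂_2 are all 1, so H_1 ≅ Z^2.
  H_2: rank ker ∂_2 − rank ∂_3 = (16 − 15) − 0 = 1, and there is no ∂_3, so H_2 ≅ Z.

As a check, the Euler characteristic is 8 − 24 + 16 = 0, which agrees with 1 − 2 + 1 = 0.
(K is a triangulation of the torus T^2.)

H_0 ≅ Z,  H_1 ≅ Z^2,  H_2 ≅ Z.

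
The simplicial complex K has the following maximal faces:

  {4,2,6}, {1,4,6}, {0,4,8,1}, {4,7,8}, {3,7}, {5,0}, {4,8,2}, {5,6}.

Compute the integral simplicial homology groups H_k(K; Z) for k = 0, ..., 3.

H_0 ≅ Z,  H_1 ≅ Z,  H_2 = 0,  H_3 = 0.

We work with the vertex ordering 0 < 1 < 2 < 3 < 4 < 5 < 6 < 7 < 8. The simplices of K, each written with vertices in increasing order, are:

  0-simplices (9): [0], [1], [2], [3], [4], [5], [6], [7], [8]
  1-simplices (16): [0,1], [0,4], [0,5], [0,8], [1,4], [1,6], [1,8], [2,4], [2,6], [2,8], [3,7], [4,6], [4,7], [4,8], [5,6], [7,8]
  2-simplices (8): [0,1,4], [0,1,8], [0,4,8], [1,4,6], [1,4,8], [2,4,6], [2,4,8], [4,7,8]
  3-simplices (1): [0,1,4,8]

so the chain groups are C_0 ≅ Z^9, C_1 ≅ Z^16, C_2 ≅ Z^8, C_3 ≅ Z^1.

Boundary ∂_1: C_1 → C_0 maps an edge to its endpoints' difference, ∂[p,q] = q − p.
The resulting 9×16 matrix has rank 8, and its Smith normal form has invariant factors (1,1,1,1,1,1,1,1).

The boundary map ∂_2: C_2 → C_1 maps a triangle to the signed sum of its edges. For instance
  ∂[1,4,6] = [4,6] − [1,6] + [1,4],
  ∂[2,4,6] = [4,6] − [2,6] + [2,4].
This gives a 16×8 integer matrix of rank 7; reducing to Smith normal form yields diagonal entries (1,1,1,1,1,1,1).

The boundary map ∂_3: C_3 → C_2 sends each 3-simplex σ to the alternating sum Σ_i (−1)^i (σ with its i-th vertex removed). For instance
  ∂[0,1,4,8] = [1,4,8] − [0,4,8] + [0,1,8] − [0,1,4].
The 8×1 boundary matrix has rank 1 and Smith normal form diag(1).

From H_k ≅ ker(∂_k) / im(∂_{k+1}) we obtain:

  H_0: rank C_0 − rank ∂_1 = 9 − 8 = 1, and the invariant factors of ∂_1 are all 1, so H_0 ≅ Z.
  H_1: rank ker ∂_1 − rank ∂_2 = (16 − 8) − 7 = 1, and the invariant factors of ∂_2 are all 1, so H_1 ≅ Z.
  H_2: rank ker ∂_2 − rank ∂_3 = (8 − 7) − 1 = 0, and the invariant factors of ∂_3 are all 1, so H_2 ≅ 0.
  H_3: rank ker ∂_3 − rank ∂_4 = (1 − 1) − 0 = 0, and there is no ∂_4, so H_3 ≅ 0.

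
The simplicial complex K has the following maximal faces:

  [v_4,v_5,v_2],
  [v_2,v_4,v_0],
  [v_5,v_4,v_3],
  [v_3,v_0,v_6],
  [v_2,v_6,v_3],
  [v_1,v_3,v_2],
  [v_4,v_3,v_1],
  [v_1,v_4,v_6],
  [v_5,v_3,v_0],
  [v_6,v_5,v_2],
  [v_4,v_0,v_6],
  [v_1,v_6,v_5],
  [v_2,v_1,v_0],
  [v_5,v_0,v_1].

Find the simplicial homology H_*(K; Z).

Take the total order v_0 < v_1 < v_2 < v_3 < v_4 < v_5 < v_6 on the vertex set. Then K (dimension 2) consists of the simplices:

  0-simplices (7): [v_0], [v_1], [v_2], [v_3], [v_4], [v_5], [v_6]
  1-simplices (21): (21 of them)
  2-simplices (14): (14 of them)

giving chain groups C_0 ≅ Z^7, C_1 ≅ Z^21, C_2 ≅ Z^14.

The boundary map ∂_1: C_1 → C_0 maps an edge to its endpoints' difference, ∂[p,q] = q − p.
This gives a 7×21 integer matrix of rank 6; reducing to Smith normal form yields diagonal entries (1,1,1,1,1,1).

∂_2: C_2 → C_1 acts by ∂[p,q,r] = [q,r] − [p,r] + [p,q]. For instance
  ∂[v_3,v_4,v_5] = [v_4,v_5] − [v_3,v_5] + [v_3,v_4],
  ∂[v_0,v_4,v_6] = [v_4,v_6] − [v_0,v_6] + [v_0,v_4].
This gives a 21×14 integer matrix of rank 13; reducing to Smith normal form yields diagonal entries (1,1,1,1,1,1,1,1,1,1,1,1,1).

Reading off H_k = ker ∂_k / im ∂_{k+1}:

  H_0: rank C_0 − rank ∂_1 = 7 − 6 = 1, and the invariant factors of ∂_1 are all 1, so H_0 = Z.
  H_1: rank ker ∂_1 − rank ∂_2 = (21 − 6) − 13 = 2, and the invariant factors of ∂_2 are all 1, so H_1 = Z^2.
  H_2: rank ker ∂_2 − rank ∂_3 = (14 − 13) − 0 = 1, and there is no ∂_3, so H_2 = Z.

As a check, the Euler characteristic is 7 − 21 + 14 = 0, which agrees with 1 − 2 + 1 = 0.

H_0 ≅ Z,  H_1 ≅ Z^2,  H_2 ≅ Z.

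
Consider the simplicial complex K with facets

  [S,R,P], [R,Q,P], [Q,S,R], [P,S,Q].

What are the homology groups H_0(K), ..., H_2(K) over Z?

Take the total order P < Q < R < S on the vertex set. Then K (dimension 2) consists of the simplices:

  0-simplices (4): P, Q, R, S
  1-simplices (6): PQ, PR, PS, QR, QS, RS
  2-simplices (4): PQR, PQS, PRS, QRS

giving chain groups C_0 ≅ Z^4, C_1 ≅ Z^6, C_2 ≅ Z^4.

Boundary ∂_1: C_1 → C_0 maps an edge to its endpoints' difference, ∂[p,q] = q − p. For instance
  ∂QS = S − Q.
The resulting 4×6 matrix has rank 3, and its Smith normal form has invariant factors (1,1,1).

∂_2: C_2 → C_1 acts by ∂[p,q,r] = [q,r] − [p,r] + [p,q]. For instance
  ∂PQS = QS − PS + PQ,
  ∂PRS = RS − PS + PR.
This gives a 6×4 integer matrix of rank 3; reducing to Smith normal form yields diagonal entries (1,1,1).

Computing H_k = (kernel of ∂_k) / (image of ∂_{k+1}):

  H_0: rank C_0 − rank ∂_1 = 4 − 3 = 1, and the invariant factors of ∂_1 are all 1, so H_0 = Z.
  H_1: rank ker ∂_1 − rank ∂_2 = (6 − 3) − 3 = 0, and the invariant factors of ∂_2 are all 1, so H_1 = 0.
  H_2: rank ker ∂_2 − rank ∂_3 = (4 − 3) − 0 = 1, and there is no ∂_3, so H_2 = Z.

H_0 ≅ Z,  H_1 = 0,  H_2 ≅ Z.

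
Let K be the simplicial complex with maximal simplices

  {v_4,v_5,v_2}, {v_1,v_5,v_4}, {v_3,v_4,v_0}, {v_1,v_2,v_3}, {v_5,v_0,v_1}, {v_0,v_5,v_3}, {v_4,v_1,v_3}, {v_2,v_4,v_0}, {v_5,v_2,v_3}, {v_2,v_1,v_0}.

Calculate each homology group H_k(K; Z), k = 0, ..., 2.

H_0 ≅ Z,  H_1 ≅ Z/2,  H_2 = 0.

Fix the vertex order v_0 < v_1 < v_2 < v_3 < v_4 < v_5 and write every simplex with vertices in increasing order. Then dim K = 2 and the simplices of K are:

  0-simplices (6): [v_0], [v_1], [v_2], [v_3], [v_4], [v_5]
  1-simplices (15): (15 of them)
  2-simplices (10): [v_0,v_1,v_2], [v_0,v_1,v_5], [v_0,v_2,v_4], [v_0,v_3,v_4], [v_0,v_3,v_5], [v_1,v_2,v_3], [v_1,v_3,v_4], [v_1,v_4,v_5], [v_2,v_3,v_5], [v_2,v_4,v_5]

Hence C_0 ≅ Z^6, C_1 ≅ Z^15, C_2 ≅ Z^10.

∂_1: C_1 → C_0 maps an edge to its endpoints' difference, ∂[p,q] = q − p.
The resulting 6×15 matrix has rank 5, and its Smith normal form has invariant factors (1,1,1,1,1).

∂_2: C_2 → C_1 maps a triangle to the signed sum of its edges. For instance
  ∂[v_2,v_4,v_5] = [v_4,v_5] − [v_2,v_5] + [v_2,v_4],
  ∂[v_1,v_4,v_5] = [v_4,v_5] − [v_1,v_5] + [v_1,v_4].
This gives a 15×10 integer matrix of rank 10; reducing to Smith normal form yields diagonal entries (1,1,1,1,1,1,1,1,1,2).

Computing H_k = (kernel of ∂_k) / (image of ∂_{k+1}):

  H_0: rank C_0 − rank ∂_1 = 6 − 5 = 1, and the invariant factors of ∂_1 are all 1, so H_0 = Z.
  H_1: rank ker ∂_1 − rank ∂_2 = (15 − 5) − 10 = 0, and ∂_2 has invariant factor 2 > 1, so H_1 = Z/2.
  H_2: rank ker ∂_2 − rank ∂_3 = (10 − 10) − 0 = 0, and there is no ∂_3, so H_2 = 0.

As a check, the Euler characteristic is 6 − 15 + 10 = 1, which agrees with 1 − 0 + 0 = 1.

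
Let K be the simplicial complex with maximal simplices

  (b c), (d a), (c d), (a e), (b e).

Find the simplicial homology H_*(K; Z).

H_0 = Z,  H_1 = Z.

Fix the vertex order a < b < c < d < e and write every simplex with vertices in increasing order. Then dim K = 1 and the simplices of K are:

  0-simplices (5): a, b, c, d, e
  1-simplices (5): ad, ae, bc, be, cd

giving chain groups C_0 ≅ Z^5, C_1 ≅ Z^5.

Boundary ∂_1: C_1 → C_0 maps an edge to its endpoints' difference, ∂[p,q] = q − p. For instance
  ∂ae = e − a.
The resulting 5×5 matrix has rank 4, and its Smith normal form has invariant factors (1,1,1,1).

Computing H_k = (kernel of ∂_k) / (image of ∂_{k+1}):

  H_0: rank C_0 − rank ∂_1 = 5 − 4 = 1, and the invariant factors of ∂_1 are all 1, so H_0 = Z.
  H_1: rank ker ∂_1 − rank ∂_2 = (5 − 4) − 0 = 1, and there is no ∂_2, so H_1 = Z.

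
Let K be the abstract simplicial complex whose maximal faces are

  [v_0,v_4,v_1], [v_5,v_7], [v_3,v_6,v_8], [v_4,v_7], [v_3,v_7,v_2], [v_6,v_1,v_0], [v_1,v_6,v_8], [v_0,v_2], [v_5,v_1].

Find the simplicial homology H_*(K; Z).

K has 9 vertices, 16 edges, 5 triangles.
rank ∂_0 = 0, rank ∂_1 = 8 ⇒ b_0 = 9 − 0 − 8 = 1; all invariant factors of ∂_1 are 1 so no torsion. So H_0 = Z.
rank ∂_1 = 8, rank ∂_2 = 5 ⇒ b_1 = 16 − 8 − 5 = 3; all invariant factors of ∂_2 are 1 so no torsion. So H_1 = Z^3.
rank ∂_2 = 5, rank ∂_3 = 0 ⇒ b_2 = 5 − 5 − 0 = 0. So H_2 = 0.

H_0 ≅ Z,  H_1 ≅ Z^3,  H_2 = 0.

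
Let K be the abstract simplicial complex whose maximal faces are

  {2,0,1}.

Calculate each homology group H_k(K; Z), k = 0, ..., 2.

Take the total order 0 < 1 < 2 on the vertex set. Then K (dimension 2) consists of the simplices:

  0-simplices (3): [0], [1], [2]
  1-simplices (3): [0,1], [0,2], [1,2]
  2-simplices (1): [0,1,2]

giving chain groups C_0 ≅ Z^3, C_1 ≅ Z^3, C_2 ≅ Z^1.

The boundary map ∂_1: C_1 → C_0 sends each edge [p,q] (with p < q) to q − p. For instance
  ∂[0,2] = [2] − [0].
The resulting 3×3 matrix has rank 2, and its Smith normal form has invariant factors (1,1).

∂_2: C_2 → C_1 sends each 2-simplex [p,q,r] to [q,r] − [p,r] + [p,q]. For instance
  ∂[0,1,2] = [1,2] − [0,2] + [0,1].
The resulting 3×1 matrix has rank 1, and its Smith normal form has invariant factors (1).

From H_k ≅ ker(∂_k) / im(∂_{k+1}) we obtain:

  H_0: rank C_0 − rank ∂_1 = 3 − 2 = 1, and the invariant factors of ∂_1 are all 1, so H_0 ≅ Z.
  H_1: rank ker ∂_1 − rank ∂_2 = (3 − 2) − 1 = 0, and the invariant factors of ∂_2 are all 1, so H_1 ≅ 0.
  H_2: rank ker ∂_2 − rank ∂_3 = (1 − 1) − 0 = 0, and there is no ∂_3, so H_2 ≅ 0.

(K is a triangulation of the 2-simplex.)

H_0 ≅ Z,  H_1 = 0,  H_2 = 0.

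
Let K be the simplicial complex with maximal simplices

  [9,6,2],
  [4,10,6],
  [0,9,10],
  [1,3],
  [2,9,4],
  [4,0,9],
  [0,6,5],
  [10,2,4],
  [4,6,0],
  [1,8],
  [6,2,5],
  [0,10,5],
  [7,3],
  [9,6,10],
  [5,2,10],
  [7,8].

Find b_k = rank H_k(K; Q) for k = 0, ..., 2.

b_0 = 2, b_1 = 1, b_2 = 0.

We work with the vertex ordering 0 < 1 < 2 < 3 < 4 < 5 < 6 < 7 < 8 < 9 < 10. The simplices of K, each written with vertices in increasing order, are:

  0-simplices (11): [0], [1], [2], [3], [4], [5], [6], [7], [8], [9], [10]
  1-simplices (22): [0,4], [0,5], [0,6], [0,9], [0,10], [1,3], [1,8], [2,4], [2,5], [2,6], [2,9], [2,10], [3,7], [4,6], [4,9], [4,10], [5,6], [5,10], [6,9], [6,10], [7,8], [9,10]
  2-simplices (12): [0,4,6], [0,4,9], [0,5,6], [0,5,10], [0,9,10], [2,4,9], [2,4,10], [2,5,6], [2,5,10], [2,6,9], [4,6,10], [6,9,10]

Hence C_0 ≅ Z^11, C_1 ≅ Z^22, C_2 ≅ Z^12.

∂_1: C_1 → C_0 is given by ∂[p,q] = [q] − [p].
This gives a 11×22 integer matrix of rank 9; reducing to Smith normal form yields diagonal entries (1,1,1,1,1,1,1,1,1).

∂_2: C_2 → C_1 maps a triangle to the signed sum of its edges. For instance
  ∂[6,9,10] = [9,10] − [6,10] + [6,9],
  ∂[2,6,9] = [6,9] − [2,9] + [2,6].
As a 22×12 matrix over Z this has rank 12, with invariant factors (1,1,1,1,1,1,1,1,1,1,1,2).

From H_k ≅ ker(∂_k) / im(∂_{k+1}) we obtain:

  H_0: rank C_0 − rank ∂_1 = 11 − 9 = 2, and the invariant factors of ∂_1 are all 1, so H_0 = Z^2.
  H_1: rank ker ∂_1 − rank ∂_2 = (22 − 9) − 12 = 1, and ∂_2 has invariant factor 2 > 1, so H_1 = Z ⊕ Z/2.
  H_2: rank ker ∂_2 − rank ∂_3 = (12 − 12) − 0 = 0, and there is no ∂_3, so H_2 = 0.

(K is a triangulation of the disjoint union of the circle S^1 and the real projective plane RP^2.)

Hence the Betti numbers are b_0 = 2, b_1 = 1, b_2 = 0.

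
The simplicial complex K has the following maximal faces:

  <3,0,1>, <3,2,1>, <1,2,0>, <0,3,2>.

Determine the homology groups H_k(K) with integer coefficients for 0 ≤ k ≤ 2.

Fix the vertex order 0 < 1 < 2 < 3 and write every simplex with vertices in increasing order. Then dim K = 2 and the simplices of K are:

  0-simplices (4): [0], [1], [2], [3]
  1-simplices (6): [0,1], [0,2], [0,3], [1,2], [1,3], [2,3]
  2-simplices (4): [0,1,2], [0,1,3], [0,2,3], [1,2,3]

so the chain groups are C_0 ≅ Z^4, C_1 ≅ Z^6, C_2 ≅ Z^4.

∂_1: C_1 → C_0 is given by ∂[p,q] = [q] − [p]. For instance
  ∂[0,1] = [1] − [0].
As a 4×6 matrix over Z this has rank 3, with invariant factors (1,1,1).

Boundary ∂_2: C_2 → C_1 acts by ∂[p,q,r] = [q,r] − [p,r] + [p,q]. For instance
  ∂[0,1,2] = [1,2] − [0,2] + [0,1],
  ∂[1,2,3] = [2,3] − [1,3] + [1,2].
As a 6×4 matrix over Z this has rank 3, with invariant factors (1,1,1).

Computing H_k = (kernel of ∂_k) / (image of ∂_{k+1}):

  H_0: rank C_0 − rank ∂_1 = 4 − 3 = 1, and the invariant factors of ∂_1 are all 1, so H_0 ≅ Z.
  H_1: rank ker ∂_1 − rank ∂_2 = (6 − 3) − 3 = 0, and the invariant factors of ∂_2 are all 1, so H_1 ≅ 0.
  H_2: rank ker ∂_2 − rank ∂_3 = (4 − 3) − 0 = 1, and there is no ∂_3, so H_2 ≅ Z.

As a check, the Euler characteristic is 4 − 6 + 4 = 2, which agrees with 1 − 0 + 1 = 2.

H_0 ≅ Z,  H_1 = 0,  H_2 ≅ Z.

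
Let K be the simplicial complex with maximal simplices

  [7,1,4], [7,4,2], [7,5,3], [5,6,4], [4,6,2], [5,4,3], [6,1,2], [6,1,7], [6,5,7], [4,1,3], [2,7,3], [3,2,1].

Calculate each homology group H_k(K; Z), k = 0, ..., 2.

Fix the vertex order 1 < 2 < 3 < 4 < 5 < 6 < 7 and write every simplex with vertices in increasing order. Then dim K = 2 and the simplices of K are:

  0-simplices (7): [1], [2], [3], [4], [5], [6], [7]
  1-simplices (18): [1,2], [1,3], [1,4], [1,6], [1,7], [2,3], [2,4], [2,6], [2,7], [3,4], [3,5], [3,7], [4,5], [4,6], [4,7], [5,6], [5,7], [6,7]
  2-simplices (12): [1,2,3], [1,2,6], [1,3,4], [1,4,7], [1,6,7], [2,3,7], [2,4,6], [2,4,7], [3,4,5], [3,5,7], [4,5,6], [5,6,7]

so the chain groups are C_0 ≅ Z^7, C_1 ≅ Z^18, C_2 ≅ Z^12.

∂_1: C_1 → C_0 maps an edge to its endpoints' difference, ∂[p,q] = q − p. For instance
  ∂[1,4] = [4] − [1].
This gives a 7×18 integer matrix of rank 6; reducing to Smith normal form yields diagonal entries (1,1,1,1,1,1).

Boundary ∂_2: C_2 → C_1 acts by ∂[p,q,r] = [q,r] − [p,r] + [p,q]. For instance
  ∂[3,4,5] = [4,5] − [3,5] + [3,4],
  ∂[1,6,7] = [6,7] − [1,7] + [1,6].
The 18×12 boundary matrix has rank 12 and Smith normal form diag(1,1,1,1,1,1,1,1,1,1,1,2).

Computing H_k = (kernel of ∂_k) / (image of ∂_{k+1}):

  H_0: rank C_0 − rank ∂_1 = 7 − 6 = 1, and the invariant factors of ∂_1 are all 1, so H_0 ≅ Z.
  H_1: rank ker ∂_1 − rank ∂_2 = (18 − 6) − 12 = 0, and ∂_2 has invariant factor 2 > 1, so H_1 ≅ Z/2.
  H_2: rank ker ∂_2 − rank ∂_3 = (12 − 12) − 0 = 0, and there is no ∂_3, so H_2 ≅ 0.

(K is a triangulation of the real projective plane RP^2.)

H_0 ≅ Z,  H_1 ≅ Z/2,  H_2 = 0.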